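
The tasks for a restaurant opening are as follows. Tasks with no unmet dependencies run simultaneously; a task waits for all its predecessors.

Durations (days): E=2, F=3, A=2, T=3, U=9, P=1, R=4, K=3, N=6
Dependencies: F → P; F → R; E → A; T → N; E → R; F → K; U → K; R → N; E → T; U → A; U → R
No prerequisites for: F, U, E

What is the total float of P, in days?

15

Critical path: U→R→N = 9+4+6 = 19, so the finish is 19 days.
The longest chain containing P totals 4 days.
So P can slip 19 − 4 = 15 days.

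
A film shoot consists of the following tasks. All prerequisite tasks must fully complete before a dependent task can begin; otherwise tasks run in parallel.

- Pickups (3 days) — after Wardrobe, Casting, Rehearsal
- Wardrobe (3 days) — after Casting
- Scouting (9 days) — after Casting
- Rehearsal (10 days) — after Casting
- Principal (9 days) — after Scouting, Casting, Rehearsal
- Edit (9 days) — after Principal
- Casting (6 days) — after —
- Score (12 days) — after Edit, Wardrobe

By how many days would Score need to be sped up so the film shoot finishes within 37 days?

Current finish: 46 days; target: 37.
Score is on every critical path, so each day cut from Score cuts the finish by one (this holds down to a finish of 35).
Need 46 − 37 = 9 days off Score → Score becomes 3 days, finish becomes 37.

9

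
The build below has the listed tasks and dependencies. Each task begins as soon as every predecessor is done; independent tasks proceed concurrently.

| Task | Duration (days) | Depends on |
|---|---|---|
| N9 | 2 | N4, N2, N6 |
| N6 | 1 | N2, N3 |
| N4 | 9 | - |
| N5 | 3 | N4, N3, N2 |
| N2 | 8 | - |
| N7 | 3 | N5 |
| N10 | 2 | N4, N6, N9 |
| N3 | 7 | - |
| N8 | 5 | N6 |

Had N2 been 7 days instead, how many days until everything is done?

Baseline: N4→N5→N7 = 9+3+3 = 15 → 15 days.
N2 is off the critical path — its longest chain is 14 days, giving 1 of slack.
The critical path is still N4→N5→N7; finish is now 15 days.

15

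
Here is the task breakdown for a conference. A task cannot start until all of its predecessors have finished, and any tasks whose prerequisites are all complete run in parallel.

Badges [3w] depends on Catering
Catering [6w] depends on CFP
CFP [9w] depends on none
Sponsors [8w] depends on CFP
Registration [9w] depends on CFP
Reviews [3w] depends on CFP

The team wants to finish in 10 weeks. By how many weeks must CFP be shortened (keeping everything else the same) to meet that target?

8

Current finish: 18 weeks; target: 10.
CFP is on every critical path, so each week cut from CFP cuts the finish by one (this holds down to a finish of 10).
Need 18 − 10 = 8 weeks off CFP → CFP becomes 1 week, finish becomes 10.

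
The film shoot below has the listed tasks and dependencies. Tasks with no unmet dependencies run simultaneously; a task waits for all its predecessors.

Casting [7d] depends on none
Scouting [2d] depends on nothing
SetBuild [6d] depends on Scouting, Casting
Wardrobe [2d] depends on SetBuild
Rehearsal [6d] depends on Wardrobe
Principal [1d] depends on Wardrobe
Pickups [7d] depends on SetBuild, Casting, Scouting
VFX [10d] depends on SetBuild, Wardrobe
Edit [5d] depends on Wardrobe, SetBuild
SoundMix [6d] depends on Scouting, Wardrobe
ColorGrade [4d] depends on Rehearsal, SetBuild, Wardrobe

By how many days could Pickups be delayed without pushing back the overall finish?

The longest chain is Casting→SetBuild→Wardrobe→Rehearsal→ColorGrade = 7+6+2+6+4 = 25; overall finish 25 days.
Pickups finishes as early as 20 and must finish by 25.
Slack of Pickups = 18 − 13 = 5 days.

5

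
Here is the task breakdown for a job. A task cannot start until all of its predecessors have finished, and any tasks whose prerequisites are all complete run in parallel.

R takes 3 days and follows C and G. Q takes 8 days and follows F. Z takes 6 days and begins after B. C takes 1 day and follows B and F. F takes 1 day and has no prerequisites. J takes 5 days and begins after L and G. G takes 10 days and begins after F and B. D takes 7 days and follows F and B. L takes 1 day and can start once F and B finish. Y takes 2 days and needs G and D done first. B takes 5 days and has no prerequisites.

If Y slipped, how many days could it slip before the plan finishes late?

Critical path: B→G→J = 5+10+5 = 20, so the finish is 20 days.
Longest path through Y: 17 days (earliest finish 17, latest finish 20).
So Y can slip 20 − 17 = 3 days.

3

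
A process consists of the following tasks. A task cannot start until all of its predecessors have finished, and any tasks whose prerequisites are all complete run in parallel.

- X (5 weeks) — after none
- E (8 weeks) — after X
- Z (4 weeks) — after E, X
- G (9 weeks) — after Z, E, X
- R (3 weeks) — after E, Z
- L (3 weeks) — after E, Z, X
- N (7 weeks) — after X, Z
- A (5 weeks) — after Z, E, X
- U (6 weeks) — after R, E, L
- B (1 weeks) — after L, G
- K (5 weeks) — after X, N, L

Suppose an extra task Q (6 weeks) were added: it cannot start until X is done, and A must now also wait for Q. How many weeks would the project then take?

Originally the project takes 29 weeks.
With Q inserted, A now waits for max(Z, E, X, Q).
New critical path: X→E→Z→N→K = 5+8+4+7+5 = 29 ⇒ 29 weeks.

29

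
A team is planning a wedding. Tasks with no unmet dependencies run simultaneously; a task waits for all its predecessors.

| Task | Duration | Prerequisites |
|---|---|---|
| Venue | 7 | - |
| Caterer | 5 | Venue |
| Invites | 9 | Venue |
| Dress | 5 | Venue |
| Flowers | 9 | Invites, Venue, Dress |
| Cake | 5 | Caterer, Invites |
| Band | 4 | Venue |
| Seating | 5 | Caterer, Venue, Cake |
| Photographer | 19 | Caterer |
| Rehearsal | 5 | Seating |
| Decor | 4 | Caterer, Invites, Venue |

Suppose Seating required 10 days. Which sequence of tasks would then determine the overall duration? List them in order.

As given, the longest chain is Venue→Invites→Cake→Seating→Rehearsal = 7+9+5+5+5 = 31, so the finish is 31 days.
Seating is on the critical path; changing it to 10 makes that path 36 days.
That remains the longest chain; total 36 days.

Venue, Invites, Cake, Seating, Rehearsal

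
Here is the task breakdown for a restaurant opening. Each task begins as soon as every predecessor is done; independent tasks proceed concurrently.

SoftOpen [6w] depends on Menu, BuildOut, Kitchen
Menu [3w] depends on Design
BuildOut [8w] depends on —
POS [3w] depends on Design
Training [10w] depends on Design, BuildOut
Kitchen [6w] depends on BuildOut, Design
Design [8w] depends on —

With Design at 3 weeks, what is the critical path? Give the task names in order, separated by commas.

BuildOut, Kitchen, SoftOpen

As given, the longest chain is Design→Kitchen→SoftOpen = 8+6+6 = 20, so the finish is 20 weeks.
Design is on the critical path; changing it to 3 makes that path 15 weeks.
Now BuildOut→Kitchen→SoftOpen = 8+6+6 = 20 is longest, so the finish becomes 20 weeks.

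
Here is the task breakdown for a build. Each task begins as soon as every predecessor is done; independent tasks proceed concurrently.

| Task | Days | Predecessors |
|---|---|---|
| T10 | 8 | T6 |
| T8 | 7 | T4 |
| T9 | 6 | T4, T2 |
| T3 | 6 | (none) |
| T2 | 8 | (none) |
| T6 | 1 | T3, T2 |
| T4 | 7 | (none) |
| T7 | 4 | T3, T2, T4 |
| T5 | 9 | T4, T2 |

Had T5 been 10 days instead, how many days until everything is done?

18

Critical path before the change: T2→T5 = 8+9 = 17 giving 17 days.
T5 is on the critical path; changing it to 10 makes that path 18 days.
No other chain overtakes it, so the finish is 18 days.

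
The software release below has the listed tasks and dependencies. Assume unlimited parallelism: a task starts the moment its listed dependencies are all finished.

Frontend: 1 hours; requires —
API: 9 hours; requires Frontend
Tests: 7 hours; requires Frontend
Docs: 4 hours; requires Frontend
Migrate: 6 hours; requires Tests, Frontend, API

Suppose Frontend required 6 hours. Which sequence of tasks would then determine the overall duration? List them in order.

Frontend, API, Migrate

Critical path before the change: Frontend→API→Migrate = 1+9+6 = 16 giving 16 hours.
Frontend lies on that path, so at 6 hours the path becomes 21 hours.
No other chain overtakes it, so the finish is 21 hours.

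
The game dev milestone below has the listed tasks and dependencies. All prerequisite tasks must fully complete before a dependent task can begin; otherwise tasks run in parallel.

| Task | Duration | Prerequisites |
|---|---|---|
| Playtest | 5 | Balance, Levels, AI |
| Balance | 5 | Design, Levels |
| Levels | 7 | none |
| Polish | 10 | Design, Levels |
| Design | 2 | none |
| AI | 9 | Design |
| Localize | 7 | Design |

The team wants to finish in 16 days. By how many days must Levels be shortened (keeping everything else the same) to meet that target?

Current finish: 17 days; target: 16.
Levels is on every critical path, so each day cut from Levels cuts the finish by one (this holds down to a finish of 16).
Need 17 − 16 = 1 day off Levels → Levels becomes 6 days, finish becomes 16.

1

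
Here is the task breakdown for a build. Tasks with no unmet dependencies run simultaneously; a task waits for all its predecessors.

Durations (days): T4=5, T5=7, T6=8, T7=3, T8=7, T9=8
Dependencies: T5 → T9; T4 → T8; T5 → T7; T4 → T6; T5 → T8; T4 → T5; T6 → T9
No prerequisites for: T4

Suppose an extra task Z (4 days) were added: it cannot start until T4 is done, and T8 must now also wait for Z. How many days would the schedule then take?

Originally the schedule takes 21 days.
With Z inserted, T8 now waits for max(T5, T4, Z).
New critical path: T4→T6→T9 = 5+8+8 = 21 ⇒ 21 days.

21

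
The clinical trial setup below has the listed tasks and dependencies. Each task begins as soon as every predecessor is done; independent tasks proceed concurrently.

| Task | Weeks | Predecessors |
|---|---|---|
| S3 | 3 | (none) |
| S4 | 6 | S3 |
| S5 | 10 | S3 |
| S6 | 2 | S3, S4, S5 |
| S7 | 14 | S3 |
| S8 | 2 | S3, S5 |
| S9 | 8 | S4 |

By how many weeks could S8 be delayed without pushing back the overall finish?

The longest chain is S3→S4→S9 = 3+6+8 = 17; overall finish 17 weeks.
S8 finishes as early as 15 and must finish by 17.
So S8 can slip 17 − 15 = 2 weeks.

2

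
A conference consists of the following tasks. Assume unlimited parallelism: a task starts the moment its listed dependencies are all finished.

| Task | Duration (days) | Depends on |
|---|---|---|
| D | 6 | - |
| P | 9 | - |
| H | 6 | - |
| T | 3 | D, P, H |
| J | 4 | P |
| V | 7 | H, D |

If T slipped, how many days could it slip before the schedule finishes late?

P→J = 9+4 = 13 sets the makespan at 13 days.
T finishes as early as 12 and must finish by 13.
So T can slip 13 − 12 = 1 day.

1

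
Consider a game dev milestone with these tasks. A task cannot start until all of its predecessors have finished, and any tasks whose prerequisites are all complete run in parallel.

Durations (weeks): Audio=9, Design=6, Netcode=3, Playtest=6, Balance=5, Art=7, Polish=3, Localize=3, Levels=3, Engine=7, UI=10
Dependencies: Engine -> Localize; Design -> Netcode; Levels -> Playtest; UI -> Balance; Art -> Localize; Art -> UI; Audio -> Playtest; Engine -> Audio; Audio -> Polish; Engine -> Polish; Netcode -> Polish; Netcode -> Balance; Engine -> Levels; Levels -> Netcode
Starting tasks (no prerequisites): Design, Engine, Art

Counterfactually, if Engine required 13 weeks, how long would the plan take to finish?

28

Actual critical path: Engine→Audio→Playtest = 7+9+6 = 22 ⇒ 22 weeks.
Engine lies on that path, so at 13 weeks the path becomes 28 weeks.
That remains the longest chain; total 28 weeks.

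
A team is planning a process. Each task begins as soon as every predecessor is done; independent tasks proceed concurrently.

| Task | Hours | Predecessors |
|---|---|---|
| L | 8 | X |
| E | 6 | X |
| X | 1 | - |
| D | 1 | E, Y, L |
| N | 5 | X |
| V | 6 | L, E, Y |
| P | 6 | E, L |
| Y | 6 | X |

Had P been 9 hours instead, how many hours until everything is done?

Actual critical path: X→L→P = 1+8+6 = 15 ⇒ 15 hours.
P lies on that path, so at 9 hours the path becomes 18 hours.
That remains the longest chain; total 18 hours.

18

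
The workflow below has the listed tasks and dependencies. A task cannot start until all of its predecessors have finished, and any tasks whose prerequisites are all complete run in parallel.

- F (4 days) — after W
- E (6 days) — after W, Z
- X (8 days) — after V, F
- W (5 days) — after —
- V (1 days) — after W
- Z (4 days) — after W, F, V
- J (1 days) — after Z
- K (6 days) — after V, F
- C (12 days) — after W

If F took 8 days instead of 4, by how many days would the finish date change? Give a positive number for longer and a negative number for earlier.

4

As given, the longest chain is W→F→Z→E = 5+4+4+6 = 19, so the finish is 19 days.
F lies on that path, so at 8 days the path becomes 23 days.
No other chain overtakes it, so the finish is 23 days.
Change in finish: 23 − 19 = +4 days.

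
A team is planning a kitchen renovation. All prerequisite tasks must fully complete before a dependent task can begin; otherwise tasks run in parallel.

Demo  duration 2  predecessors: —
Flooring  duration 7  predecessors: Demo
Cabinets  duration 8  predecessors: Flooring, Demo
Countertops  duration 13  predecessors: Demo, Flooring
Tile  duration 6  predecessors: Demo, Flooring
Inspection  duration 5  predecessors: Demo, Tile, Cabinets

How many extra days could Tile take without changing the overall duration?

Demo→Flooring→Cabinets→Inspection = 2+7+8+5 = 22 sets the makespan at 22 days.
The longest chain containing Tile totals 20 days.
Float = 22 − 20 = 2.

2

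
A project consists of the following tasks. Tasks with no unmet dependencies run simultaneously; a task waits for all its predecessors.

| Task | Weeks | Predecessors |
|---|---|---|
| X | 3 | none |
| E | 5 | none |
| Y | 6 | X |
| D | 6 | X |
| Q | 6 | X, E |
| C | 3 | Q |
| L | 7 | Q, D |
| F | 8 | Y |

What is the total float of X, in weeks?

E→Q→L = 5+6+7 = 18 sets the makespan at 18 weeks.
The longest chain containing X totals 17 weeks.
Slack of X = 1 − 0 = 1 week.

1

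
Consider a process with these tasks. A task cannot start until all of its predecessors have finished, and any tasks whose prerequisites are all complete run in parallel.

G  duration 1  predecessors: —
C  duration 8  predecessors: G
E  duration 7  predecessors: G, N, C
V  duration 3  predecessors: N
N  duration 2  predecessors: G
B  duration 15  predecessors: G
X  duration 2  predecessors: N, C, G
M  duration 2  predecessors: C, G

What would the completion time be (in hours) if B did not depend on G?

16

With the dependency in place, G→B = 1+15 = 16 sets the finish at 16 hours.
Without G→B, B's earliest start moves from 1 to 0.
After: G→C→E = 1+8+7 = 16 → 16 hours.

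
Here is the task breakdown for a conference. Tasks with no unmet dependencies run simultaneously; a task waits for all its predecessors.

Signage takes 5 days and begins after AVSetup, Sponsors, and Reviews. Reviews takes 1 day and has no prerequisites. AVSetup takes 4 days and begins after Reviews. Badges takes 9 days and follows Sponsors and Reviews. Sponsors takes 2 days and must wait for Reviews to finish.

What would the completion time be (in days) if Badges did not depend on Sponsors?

With the dependency in place, Reviews→Sponsors→Badges = 1+2+9 = 12 sets the finish at 12 days.
Without Sponsors→Badges, Badges's earliest start moves from 3 to 1.
New critical path: Reviews→AVSetup→Signage = 1+4+5 = 10 ⇒ 10 days.

10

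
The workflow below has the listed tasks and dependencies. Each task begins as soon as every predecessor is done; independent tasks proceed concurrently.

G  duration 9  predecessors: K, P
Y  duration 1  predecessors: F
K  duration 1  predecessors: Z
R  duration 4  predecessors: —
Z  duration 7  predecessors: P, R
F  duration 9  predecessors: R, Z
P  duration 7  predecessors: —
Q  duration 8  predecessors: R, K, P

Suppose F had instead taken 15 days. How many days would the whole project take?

As given, the longest chain is P→Z→F→Y = 7+7+9+1 = 24, so the finish is 24 days.
Since F is critical, the +6 change carries straight to that chain (now 30 days).
That remains the longest chain; total 30 days.

30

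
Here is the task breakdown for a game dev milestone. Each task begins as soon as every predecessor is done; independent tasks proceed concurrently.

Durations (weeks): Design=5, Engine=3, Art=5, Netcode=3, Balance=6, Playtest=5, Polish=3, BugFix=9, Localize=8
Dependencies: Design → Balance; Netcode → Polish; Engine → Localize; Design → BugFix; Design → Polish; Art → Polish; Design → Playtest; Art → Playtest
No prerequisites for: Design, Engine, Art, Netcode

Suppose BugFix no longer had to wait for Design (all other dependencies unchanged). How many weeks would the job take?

With the dependency in place, Design→BugFix = 5+9 = 14 sets the finish at 14 weeks.
Without Design→BugFix, BugFix's earliest start moves from 5 to 0.
New critical path: Design→Balance = 5+6 = 11 ⇒ 11 weeks.

11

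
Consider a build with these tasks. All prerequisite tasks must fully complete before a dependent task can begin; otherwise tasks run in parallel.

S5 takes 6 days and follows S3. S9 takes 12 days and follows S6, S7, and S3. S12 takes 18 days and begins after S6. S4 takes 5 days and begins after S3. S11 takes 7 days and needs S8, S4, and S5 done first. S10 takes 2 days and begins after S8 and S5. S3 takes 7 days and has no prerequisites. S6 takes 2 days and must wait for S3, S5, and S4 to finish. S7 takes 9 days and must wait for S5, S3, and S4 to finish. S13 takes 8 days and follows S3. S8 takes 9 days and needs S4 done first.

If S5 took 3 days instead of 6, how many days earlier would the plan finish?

Actual critical path: S3→S5→S7→S9 = 7+6+9+12 = 34 ⇒ 34 days.
S5 is on the critical path; changing it to 3 makes that path 31 days.
New critical path: S3→S4→S7→S9 = 7+5+9+12 = 33 ⇒ 33 days.
Change in finish: 33 − 34 = -1 days.

1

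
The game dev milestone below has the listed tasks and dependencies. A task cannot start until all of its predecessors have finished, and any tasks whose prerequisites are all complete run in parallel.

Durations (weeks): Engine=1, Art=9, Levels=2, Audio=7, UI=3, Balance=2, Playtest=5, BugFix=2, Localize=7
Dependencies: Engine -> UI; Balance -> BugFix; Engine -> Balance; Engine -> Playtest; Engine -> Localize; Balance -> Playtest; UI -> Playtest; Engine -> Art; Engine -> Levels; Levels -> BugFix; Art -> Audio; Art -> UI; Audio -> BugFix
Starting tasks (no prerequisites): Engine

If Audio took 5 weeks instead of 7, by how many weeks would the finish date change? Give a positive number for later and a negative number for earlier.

-1

As given, the longest chain is Engine→Art→Audio→BugFix = 1+9+7+2 = 19, so the finish is 19 weeks.
Since Audio is critical, the -2 change carries straight to that chain (now 17 weeks).
Now Engine→Art→UI→Playtest = 1+9+3+5 = 18 is longest, so the finish becomes 18 weeks.
Change in finish: 18 − 19 = -1 weeks.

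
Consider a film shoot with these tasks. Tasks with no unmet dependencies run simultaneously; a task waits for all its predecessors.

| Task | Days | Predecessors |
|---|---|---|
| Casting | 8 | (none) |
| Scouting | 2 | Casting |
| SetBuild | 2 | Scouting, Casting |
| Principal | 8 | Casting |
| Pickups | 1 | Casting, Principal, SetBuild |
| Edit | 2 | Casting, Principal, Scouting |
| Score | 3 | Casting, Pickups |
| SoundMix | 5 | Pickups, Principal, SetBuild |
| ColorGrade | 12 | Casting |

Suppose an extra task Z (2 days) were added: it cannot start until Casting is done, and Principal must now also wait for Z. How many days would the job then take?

24

Originally the job takes 22 days.
With Z inserted, Principal now waits for max(Casting, Z).
New critical path: Casting→Z→Principal→Pickups→SoundMix = 8+2+8+1+5 = 24 ⇒ 24 days.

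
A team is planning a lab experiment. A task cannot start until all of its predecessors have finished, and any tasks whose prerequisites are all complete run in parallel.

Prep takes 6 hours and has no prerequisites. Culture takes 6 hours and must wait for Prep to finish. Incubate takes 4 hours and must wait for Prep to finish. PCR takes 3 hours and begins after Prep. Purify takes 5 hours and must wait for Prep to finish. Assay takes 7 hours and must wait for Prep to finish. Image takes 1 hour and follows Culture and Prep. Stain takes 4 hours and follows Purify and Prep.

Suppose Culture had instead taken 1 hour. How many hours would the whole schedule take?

As given, the longest chain is Prep→Purify→Stain = 6+5+4 = 15, so the finish is 15 hours.
Culture is off the critical path — its longest chain is 13 hours, giving 2 of slack.
No other chain overtakes it, so the finish is 15 hours.

15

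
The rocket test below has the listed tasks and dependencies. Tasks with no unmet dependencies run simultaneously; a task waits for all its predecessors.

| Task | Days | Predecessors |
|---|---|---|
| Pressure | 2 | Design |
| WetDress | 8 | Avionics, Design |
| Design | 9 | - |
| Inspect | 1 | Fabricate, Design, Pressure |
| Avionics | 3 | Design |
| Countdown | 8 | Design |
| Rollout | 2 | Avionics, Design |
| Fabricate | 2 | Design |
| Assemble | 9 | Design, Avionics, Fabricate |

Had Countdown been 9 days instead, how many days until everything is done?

The binding path is Design→Avionics→Assemble = 9+3+9 = 21; finish at 21 days.
Countdown has 4 days of float (longest path through it is 17).
That remains the longest chain; total 21 days.

21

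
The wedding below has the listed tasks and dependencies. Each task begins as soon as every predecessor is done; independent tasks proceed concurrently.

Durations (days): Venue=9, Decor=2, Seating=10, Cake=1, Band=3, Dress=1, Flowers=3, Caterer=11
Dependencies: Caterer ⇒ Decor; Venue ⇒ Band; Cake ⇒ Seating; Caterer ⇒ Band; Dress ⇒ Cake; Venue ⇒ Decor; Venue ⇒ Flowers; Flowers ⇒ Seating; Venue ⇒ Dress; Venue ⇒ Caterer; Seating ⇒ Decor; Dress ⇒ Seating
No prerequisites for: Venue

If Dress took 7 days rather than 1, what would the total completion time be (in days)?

29

Critical path before the change: Venue→Flowers→Seating→Decor = 9+3+10+2 = 24 giving 24 days.
The longest path through Dress is only 23 days, so Dress has float 1.
Now Venue→Dress→Cake→Seating→Decor = 9+7+1+10+2 = 29 is longest, so the finish becomes 29 days.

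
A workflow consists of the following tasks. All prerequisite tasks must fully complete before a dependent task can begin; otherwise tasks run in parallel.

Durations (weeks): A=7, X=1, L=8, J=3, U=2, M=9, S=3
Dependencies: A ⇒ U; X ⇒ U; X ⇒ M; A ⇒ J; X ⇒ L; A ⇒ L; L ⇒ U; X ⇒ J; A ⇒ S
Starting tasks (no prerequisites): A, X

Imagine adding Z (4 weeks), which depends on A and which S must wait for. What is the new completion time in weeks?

Originally the schedule takes 17 weeks.
With Z inserted, S now waits for max(A, Z).
New critical path: A→L→U = 7+8+2 = 17 ⇒ 17 weeks.

17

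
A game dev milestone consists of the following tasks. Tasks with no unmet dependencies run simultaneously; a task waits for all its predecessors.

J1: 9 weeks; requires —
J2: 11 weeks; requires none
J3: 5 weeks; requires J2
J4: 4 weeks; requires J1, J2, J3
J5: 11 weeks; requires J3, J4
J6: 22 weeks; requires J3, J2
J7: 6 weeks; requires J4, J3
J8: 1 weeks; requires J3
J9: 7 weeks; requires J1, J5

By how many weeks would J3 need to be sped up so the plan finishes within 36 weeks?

2

Current finish: 38 weeks; target: 36.
J3 is on every critical path, so each week cut from J3 cuts the finish by one (this holds down to a finish of 34).
Need 38 − 36 = 2 weeks off J3 → J3 becomes 3 weeks, finish becomes 36.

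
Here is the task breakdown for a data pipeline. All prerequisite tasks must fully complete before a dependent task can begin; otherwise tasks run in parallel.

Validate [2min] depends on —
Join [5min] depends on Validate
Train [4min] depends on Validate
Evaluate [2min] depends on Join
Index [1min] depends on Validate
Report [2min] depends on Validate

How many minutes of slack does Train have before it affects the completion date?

Validate→Join→Evaluate = 2+5+2 = 9 sets the makespan at 9 minutes.
Train finishes as early as 6 and must finish by 9.
Slack of Train = 5 − 2 = 3 minutes.

3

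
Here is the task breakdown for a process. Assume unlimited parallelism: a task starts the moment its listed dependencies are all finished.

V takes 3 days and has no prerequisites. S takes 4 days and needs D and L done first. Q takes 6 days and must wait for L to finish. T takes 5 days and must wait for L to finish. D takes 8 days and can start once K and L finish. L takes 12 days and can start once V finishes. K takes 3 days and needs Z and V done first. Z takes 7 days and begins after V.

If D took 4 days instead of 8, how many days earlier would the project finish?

4

Actual critical path: V→L→D→S = 3+12+8+4 = 27 ⇒ 27 days.
D is on the critical path; changing it to 4 makes that path 23 days.
That remains the longest chain; total 23 days.
Change in finish: 23 − 27 = -4 days.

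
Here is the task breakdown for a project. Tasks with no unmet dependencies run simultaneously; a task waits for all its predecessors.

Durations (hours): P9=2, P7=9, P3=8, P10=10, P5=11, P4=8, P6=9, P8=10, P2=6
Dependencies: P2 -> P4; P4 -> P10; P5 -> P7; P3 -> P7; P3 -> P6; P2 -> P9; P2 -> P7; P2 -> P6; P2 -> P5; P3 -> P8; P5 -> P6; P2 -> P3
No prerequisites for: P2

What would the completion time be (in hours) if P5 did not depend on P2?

With the dependency in place, P2→P5→P6 = 6+11+9 = 26 sets the finish at 26 hours.
Without P2→P5, P5's earliest start moves from 6 to 0.
After: P2→P3→P8 = 6+8+10 = 24 → 24 hours.

24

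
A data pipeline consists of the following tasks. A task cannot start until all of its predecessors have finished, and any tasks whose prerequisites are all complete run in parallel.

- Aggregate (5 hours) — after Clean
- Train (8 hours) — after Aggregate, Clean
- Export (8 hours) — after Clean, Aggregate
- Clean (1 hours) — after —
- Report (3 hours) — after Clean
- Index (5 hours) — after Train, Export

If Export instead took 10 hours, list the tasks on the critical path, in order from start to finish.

Clean, Aggregate, Export, Index

Baseline: Clean→Aggregate→Export→Index = 1+5+8+5 = 19 → 19 hours.
Export is on the critical path; changing it to 10 makes that path 21 hours.
The critical path is still Clean→Aggregate→Export→Index; finish is now 21 hours.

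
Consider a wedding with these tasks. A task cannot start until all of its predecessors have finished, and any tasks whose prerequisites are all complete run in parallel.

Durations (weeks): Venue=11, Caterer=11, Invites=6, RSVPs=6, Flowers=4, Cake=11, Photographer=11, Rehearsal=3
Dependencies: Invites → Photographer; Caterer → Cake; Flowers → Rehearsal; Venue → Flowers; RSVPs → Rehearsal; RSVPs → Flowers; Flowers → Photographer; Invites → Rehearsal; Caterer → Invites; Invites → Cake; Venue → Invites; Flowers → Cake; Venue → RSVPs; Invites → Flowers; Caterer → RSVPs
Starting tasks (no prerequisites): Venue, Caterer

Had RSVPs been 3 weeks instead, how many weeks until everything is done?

The binding path is Venue→RSVPs→Flowers→Cake = 11+6+4+11 = 32; finish at 32 weeks.
RSVPs lies on that path, so at 3 weeks the path becomes 29 weeks.
The binding chain switches to Venue→Invites→Flowers→Cake = 11+6+4+11 = 32; finish 32 weeks.

32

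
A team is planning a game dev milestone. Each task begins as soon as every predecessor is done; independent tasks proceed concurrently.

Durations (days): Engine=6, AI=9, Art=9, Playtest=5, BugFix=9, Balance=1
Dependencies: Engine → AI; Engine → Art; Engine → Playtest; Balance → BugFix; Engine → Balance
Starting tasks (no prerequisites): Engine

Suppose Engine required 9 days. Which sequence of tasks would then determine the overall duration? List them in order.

Engine, Balance, BugFix

Actual critical path: Engine→Balance→BugFix = 6+1+9 = 16 ⇒ 16 days.
Engine lies on that path, so at 9 days the path becomes 19 days.
The critical path is still Engine→Balance→BugFix; finish is now 19 days.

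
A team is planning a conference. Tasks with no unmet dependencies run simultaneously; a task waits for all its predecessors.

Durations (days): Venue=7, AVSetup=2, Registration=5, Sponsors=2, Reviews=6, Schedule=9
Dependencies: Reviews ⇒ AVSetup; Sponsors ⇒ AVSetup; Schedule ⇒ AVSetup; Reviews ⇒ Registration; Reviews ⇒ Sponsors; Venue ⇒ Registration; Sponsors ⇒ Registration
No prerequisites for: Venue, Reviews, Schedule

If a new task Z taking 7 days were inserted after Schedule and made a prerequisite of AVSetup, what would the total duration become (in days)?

18

Originally the job takes 13 days.
With Z inserted, AVSetup now waits for max(Reviews, Sponsors, Schedule, Z).
New critical path: Schedule→Z→AVSetup = 9+7+2 = 18 ⇒ 18 days.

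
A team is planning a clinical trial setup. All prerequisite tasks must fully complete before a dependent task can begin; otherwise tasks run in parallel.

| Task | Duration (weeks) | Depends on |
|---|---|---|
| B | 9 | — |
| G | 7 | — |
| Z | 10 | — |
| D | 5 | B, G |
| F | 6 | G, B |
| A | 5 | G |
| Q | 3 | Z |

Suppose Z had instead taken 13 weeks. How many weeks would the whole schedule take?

16

Actual critical path: B→F = 9+6 = 15 ⇒ 15 weeks.
Z has 2 weeks of float (longest path through it is 13).
Now Z→Q = 13+3 = 16 is longest, so the finish becomes 16 weeks.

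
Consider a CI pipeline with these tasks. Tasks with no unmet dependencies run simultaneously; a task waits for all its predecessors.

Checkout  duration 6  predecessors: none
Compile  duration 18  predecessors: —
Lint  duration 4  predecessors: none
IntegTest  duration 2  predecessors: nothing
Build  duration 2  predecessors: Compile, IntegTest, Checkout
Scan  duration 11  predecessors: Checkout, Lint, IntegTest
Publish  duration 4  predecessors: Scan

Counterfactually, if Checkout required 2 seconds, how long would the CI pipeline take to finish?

20

As given, the longest chain is Checkout→Scan→Publish = 6+11+4 = 21, so the finish is 21 seconds.
Checkout lies on that path, so at 2 seconds the path becomes 17 seconds.
Now Compile→Build = 18+2 = 20 is longest, so the finish becomes 20 seconds.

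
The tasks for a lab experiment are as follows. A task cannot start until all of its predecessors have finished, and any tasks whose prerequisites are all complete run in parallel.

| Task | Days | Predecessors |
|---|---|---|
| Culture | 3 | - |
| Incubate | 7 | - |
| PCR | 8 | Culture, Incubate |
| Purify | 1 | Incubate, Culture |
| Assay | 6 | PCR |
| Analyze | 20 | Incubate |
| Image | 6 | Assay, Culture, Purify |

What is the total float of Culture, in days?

4

The longest chain is Incubate→PCR→Assay→Image = 7+8+6+6 = 27; overall finish 27 days.
The longest chain containing Culture totals 23 days.
Slack of Culture = 4 − 0 = 4 days.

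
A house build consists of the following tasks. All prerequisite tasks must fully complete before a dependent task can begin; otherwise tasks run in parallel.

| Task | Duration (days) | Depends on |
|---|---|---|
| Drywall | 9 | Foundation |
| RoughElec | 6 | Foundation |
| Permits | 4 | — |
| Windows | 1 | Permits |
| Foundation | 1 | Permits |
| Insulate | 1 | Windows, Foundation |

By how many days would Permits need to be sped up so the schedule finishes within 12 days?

Current finish: 14 days; target: 12.
Permits is on every critical path, so each day cut from Permits cuts the finish by one (this holds down to a finish of 11).
Need 14 − 12 = 2 days off Permits → Permits becomes 2 days, finish becomes 12.

2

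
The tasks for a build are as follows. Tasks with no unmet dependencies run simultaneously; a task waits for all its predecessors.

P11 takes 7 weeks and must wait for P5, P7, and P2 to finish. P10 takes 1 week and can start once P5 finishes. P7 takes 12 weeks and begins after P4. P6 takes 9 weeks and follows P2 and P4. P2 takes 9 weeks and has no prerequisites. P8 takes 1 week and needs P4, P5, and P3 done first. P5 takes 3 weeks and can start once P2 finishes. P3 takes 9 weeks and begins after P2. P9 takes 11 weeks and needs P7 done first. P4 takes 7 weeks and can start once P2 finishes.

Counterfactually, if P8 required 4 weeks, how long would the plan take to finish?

The binding path is P2→P4→P7→P9 = 9+7+12+11 = 39; finish at 39 weeks.
The longest path through P8 is only 19 weeks, so P8 has float 20.
The critical path is still P2→P4→P7→P9; finish is now 39 weeks.

39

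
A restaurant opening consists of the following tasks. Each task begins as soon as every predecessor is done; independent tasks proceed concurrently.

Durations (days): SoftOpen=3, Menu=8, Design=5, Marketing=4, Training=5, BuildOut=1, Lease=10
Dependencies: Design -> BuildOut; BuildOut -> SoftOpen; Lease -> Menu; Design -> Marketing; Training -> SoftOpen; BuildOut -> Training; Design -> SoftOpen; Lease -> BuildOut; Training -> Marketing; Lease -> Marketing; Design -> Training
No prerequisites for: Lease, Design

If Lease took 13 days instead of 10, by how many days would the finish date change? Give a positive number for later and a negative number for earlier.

3

Critical path before the change: Lease→BuildOut→Training→Marketing = 10+1+5+4 = 20 giving 20 days.
Since Lease is critical, the +3 change carries straight to that chain (now 23 days).
The critical path is still Lease→BuildOut→Training→Marketing; finish is now 23 days.
Change in finish: 23 − 20 = +3 days.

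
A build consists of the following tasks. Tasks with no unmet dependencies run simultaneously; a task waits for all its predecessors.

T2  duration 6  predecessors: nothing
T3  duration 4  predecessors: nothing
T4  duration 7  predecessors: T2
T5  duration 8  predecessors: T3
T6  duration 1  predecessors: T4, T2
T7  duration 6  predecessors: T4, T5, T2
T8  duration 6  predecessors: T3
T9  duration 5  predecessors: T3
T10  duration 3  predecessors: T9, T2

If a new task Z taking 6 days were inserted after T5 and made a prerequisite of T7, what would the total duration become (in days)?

Originally the project takes 19 days.
With Z inserted, T7 now waits for max(T4, T5, T2, Z).
New critical path: T3→T5→Z→T7 = 4+8+6+6 = 24 ⇒ 24 days.

24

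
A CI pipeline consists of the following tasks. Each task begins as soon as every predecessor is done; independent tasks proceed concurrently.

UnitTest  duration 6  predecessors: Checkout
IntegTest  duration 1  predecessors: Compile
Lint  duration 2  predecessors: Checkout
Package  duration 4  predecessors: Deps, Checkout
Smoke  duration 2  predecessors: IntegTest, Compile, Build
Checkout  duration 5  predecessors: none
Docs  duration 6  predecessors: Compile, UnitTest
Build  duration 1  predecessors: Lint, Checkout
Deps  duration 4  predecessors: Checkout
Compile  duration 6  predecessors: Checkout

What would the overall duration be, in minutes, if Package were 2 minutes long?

17

Baseline: Checkout→Compile→Docs = 5+6+6 = 17 → 17 minutes.
Package is off the critical path — its longest chain is 13 minutes, giving 4 of slack.
No other chain overtakes it, so the finish is 17 minutes.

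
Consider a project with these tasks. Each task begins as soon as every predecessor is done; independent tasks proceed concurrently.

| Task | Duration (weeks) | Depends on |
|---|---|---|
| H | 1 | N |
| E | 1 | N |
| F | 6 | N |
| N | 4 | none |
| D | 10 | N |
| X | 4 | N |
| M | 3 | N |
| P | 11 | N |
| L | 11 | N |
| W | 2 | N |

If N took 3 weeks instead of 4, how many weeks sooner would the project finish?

As given, the longest chain is N→P = 4+11 = 15, so the finish is 15 weeks.
N lies on that path, so at 3 weeks the path becomes 14 weeks.
That remains the longest chain; total 14 weeks.
Change in finish: 14 − 15 = -1 weeks.

1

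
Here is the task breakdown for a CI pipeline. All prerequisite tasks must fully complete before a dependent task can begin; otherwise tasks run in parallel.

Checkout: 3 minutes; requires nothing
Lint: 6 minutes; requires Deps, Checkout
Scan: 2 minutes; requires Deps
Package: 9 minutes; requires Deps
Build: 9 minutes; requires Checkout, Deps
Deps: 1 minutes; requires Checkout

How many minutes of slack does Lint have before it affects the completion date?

The longest chain is Checkout→Deps→Build = 3+1+9 = 13; overall finish 13 minutes.
Lint finishes as early as 10 and must finish by 13.
So Lint can slip 13 − 10 = 3 minutes.

3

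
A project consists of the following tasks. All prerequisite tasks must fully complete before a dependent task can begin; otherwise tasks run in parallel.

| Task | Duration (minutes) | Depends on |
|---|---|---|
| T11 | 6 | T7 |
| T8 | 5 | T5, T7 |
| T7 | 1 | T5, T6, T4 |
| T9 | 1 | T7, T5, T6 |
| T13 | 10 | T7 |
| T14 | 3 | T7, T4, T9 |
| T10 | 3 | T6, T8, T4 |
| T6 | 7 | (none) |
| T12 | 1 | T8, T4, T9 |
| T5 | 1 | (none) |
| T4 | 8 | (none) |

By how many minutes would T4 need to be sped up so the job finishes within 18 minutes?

1

Current finish: 19 minutes; target: 18.
T4 is on every critical path, so each minute cut from T4 cuts the finish by one (this holds down to a finish of 18).
Need 19 − 18 = 1 minute off T4 → T4 becomes 7 minutes, finish becomes 18.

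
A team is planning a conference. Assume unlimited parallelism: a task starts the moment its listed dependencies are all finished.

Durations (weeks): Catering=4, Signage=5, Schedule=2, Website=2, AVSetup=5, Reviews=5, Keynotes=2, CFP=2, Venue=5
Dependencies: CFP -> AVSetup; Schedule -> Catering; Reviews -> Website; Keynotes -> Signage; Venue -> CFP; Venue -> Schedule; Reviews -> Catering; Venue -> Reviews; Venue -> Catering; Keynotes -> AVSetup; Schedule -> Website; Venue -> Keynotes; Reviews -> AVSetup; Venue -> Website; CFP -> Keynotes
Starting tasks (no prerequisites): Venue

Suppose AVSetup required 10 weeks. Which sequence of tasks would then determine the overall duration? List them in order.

Venue, Reviews, AVSetup

Baseline: Venue→Reviews→AVSetup = 5+5+5 = 15 → 15 weeks.
Since AVSetup is critical, the +5 change carries straight to that chain (now 20 weeks).
That remains the longest chain; total 20 weeks.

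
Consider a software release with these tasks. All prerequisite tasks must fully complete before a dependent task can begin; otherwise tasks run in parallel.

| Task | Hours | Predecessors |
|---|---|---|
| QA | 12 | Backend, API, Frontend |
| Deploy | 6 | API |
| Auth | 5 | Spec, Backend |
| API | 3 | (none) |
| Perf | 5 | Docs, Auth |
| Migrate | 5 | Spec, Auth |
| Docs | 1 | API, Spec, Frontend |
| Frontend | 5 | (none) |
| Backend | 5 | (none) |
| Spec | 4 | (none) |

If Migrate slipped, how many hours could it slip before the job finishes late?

2

Backend→QA = 5+12 = 17 sets the makespan at 17 hours.
The longest chain containing Migrate totals 15 hours.
Slack of Migrate = 12 − 10 = 2 hours.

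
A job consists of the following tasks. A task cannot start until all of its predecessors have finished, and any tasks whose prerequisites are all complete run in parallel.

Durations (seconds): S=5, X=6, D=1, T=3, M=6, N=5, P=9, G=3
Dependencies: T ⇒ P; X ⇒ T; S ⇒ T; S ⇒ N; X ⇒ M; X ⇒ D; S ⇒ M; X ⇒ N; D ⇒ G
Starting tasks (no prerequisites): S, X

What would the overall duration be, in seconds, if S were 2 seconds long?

Critical path before the change: X→T→P = 6+3+9 = 18 giving 18 seconds.
S has 1 second of float (longest path through it is 17).
That remains the longest chain; total 18 seconds.

18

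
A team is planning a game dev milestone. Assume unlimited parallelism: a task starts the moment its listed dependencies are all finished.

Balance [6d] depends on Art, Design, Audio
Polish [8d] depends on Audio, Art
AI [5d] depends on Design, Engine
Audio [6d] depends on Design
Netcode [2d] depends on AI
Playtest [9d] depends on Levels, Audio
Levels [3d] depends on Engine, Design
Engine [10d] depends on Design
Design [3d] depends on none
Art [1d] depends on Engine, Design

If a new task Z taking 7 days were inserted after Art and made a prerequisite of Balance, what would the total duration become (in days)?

Originally the plan takes 25 days.
With Z inserted, Balance now waits for max(Art, Design, Audio, Z).
New critical path: Design→Engine→Art→Z→Balance = 3+10+1+7+6 = 27 ⇒ 27 days.

27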